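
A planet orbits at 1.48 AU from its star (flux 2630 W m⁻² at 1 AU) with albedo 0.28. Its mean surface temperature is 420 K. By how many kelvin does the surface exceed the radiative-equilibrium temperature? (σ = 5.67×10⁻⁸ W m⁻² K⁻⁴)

ΔT ≈ 171.5 K

S = 2630/1.48² = 1201 W m⁻².
T_eq = [S(1−A)/(4σ)]^(1/4) = [1201×0.72/(4×5.67×10⁻⁸)]^(1/4) = 248.5 K.
ΔT = T_surf − T_eq = 420 − 248.5.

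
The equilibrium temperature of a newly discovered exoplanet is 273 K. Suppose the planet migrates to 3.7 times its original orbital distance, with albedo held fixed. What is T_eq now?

T_eq ∝ L^(1/4) · d^(−1/2).
T′ = 273 / 3.7^(1/2) = 142 K.

T_eq ≈ 142 K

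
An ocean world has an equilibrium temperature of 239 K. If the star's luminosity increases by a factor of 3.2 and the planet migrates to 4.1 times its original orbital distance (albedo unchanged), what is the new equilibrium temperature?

T_eq ≈ 158 K

T_eq ∝ L^(1/4) · d^(−1/2).
T′ = 239 × 3.2^(1/4) / 4.1^(1/2) = 158 K.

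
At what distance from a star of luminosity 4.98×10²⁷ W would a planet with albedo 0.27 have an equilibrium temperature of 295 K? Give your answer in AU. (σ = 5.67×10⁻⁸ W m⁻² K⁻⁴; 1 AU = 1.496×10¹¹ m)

From T_eq⁴ = L(1−A)/(16πσd²): d = √[L(1−A)/(16πσT_eq⁴)].
d = √[4.98×10²⁷ × 0.73 / (16π × 5.67×10⁻⁸ × (295)⁴)] = 4.10×10¹¹ m = 2.74 AU.

d ≈ 2.74 AU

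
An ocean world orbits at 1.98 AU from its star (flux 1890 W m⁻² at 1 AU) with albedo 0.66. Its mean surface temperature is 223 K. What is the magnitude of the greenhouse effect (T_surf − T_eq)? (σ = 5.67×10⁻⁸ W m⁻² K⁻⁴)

ΔT ≈ 59.0 K

S = 1890/1.98² = 482.1 W m⁻².
T_eq = [S(1−A)/(4σ)]^(1/4) = [482.1×0.34/(4×5.67×10⁻⁸)]^(1/4) = 164.0 K.
ΔT = T_surf − T_eq = 223 − 164.0.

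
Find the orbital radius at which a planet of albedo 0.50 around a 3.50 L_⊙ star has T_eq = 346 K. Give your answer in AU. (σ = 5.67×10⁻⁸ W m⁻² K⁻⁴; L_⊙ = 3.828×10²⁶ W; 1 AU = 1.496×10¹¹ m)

d ≈ 0.856 AU

L = 3.50 × 3.828×10²⁶ = 1.34×10²⁷ W.
From T_eq⁴ = L(1−A)/(16πσd²): d = √[L(1−A)/(16πσT_eq⁴)].
d = √[1.34×10²⁷ × 0.50 / (16π × 5.67×10⁻⁸ × (346)⁴)] = 1.28×10¹¹ m = 0.856 AU.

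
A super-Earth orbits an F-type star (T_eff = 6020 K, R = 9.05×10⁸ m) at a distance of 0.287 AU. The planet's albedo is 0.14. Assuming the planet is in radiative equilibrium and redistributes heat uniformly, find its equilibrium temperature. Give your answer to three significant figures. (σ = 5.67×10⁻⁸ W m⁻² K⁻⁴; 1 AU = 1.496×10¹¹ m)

d = 0.287 AU = 4.29×10¹⁰ m.
L = 4πR_⋆²σT_⋆⁴ = 4π(9.05×10⁸)² × 5.67×10⁻⁸ × (6020)⁴ = 7.66×10²⁶ W.
S = L/(4πd²) = 3.31×10⁴ W m⁻².
Energy balance: absorbed = emitted ⇒ πR²·S(1−A) = 4πR²·σT_eq⁴, so T_eq⁴ = S(1−A)/(4σ).
T_eq = [3.31×10⁴ × 0.86 / (4 × 5.67×10⁻⁸)]^(1/4) = (1.25×10¹¹)^(1/4) = 595 K.

T_eq ≈ 595 K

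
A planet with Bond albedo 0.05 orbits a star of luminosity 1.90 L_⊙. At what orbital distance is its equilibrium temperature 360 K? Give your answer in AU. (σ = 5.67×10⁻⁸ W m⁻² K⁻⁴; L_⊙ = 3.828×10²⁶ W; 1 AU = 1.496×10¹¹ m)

L = 1.90 × 3.828×10²⁶ = 7.27×10²⁶ W.
From T_eq⁴ = L(1−A)/(16πσd²): d = √[L(1−A)/(16πσT_eq⁴)].
d = √[7.27×10²⁶ × 0.95 / (16π × 5.67×10⁻⁸ × (360)⁴)] = 1.20×10¹¹ m = 0.803 AU.

d ≈ 0.803 AU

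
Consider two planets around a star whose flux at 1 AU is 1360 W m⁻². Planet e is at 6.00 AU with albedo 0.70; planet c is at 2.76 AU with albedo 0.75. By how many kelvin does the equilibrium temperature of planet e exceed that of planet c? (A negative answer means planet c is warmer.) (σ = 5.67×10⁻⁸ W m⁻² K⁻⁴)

ΔT ≈ -34.4 K

T_eq = [S₀(1−A)/(4σd²)]^(1/4), so T ∝ (1−A)^(1/4) / √d.
T₁ = [1360×0.30/(4×5.67×10⁻⁸×6.00²)]^(1/4) = 84.08 K.
T₂ = [1360×0.25/(4×5.67×10⁻⁸×2.76²)]^(1/4) = 118.44 K.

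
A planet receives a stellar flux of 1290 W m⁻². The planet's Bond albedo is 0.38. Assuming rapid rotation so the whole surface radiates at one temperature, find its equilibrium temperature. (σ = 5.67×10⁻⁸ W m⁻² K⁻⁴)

T_eq ≈ 244 K

Energy balance: absorbed = emitted ⇒ πR²·S(1−A) = 4πR²·σT_eq⁴, so T_eq⁴ = S(1−A)/(4σ).
T_eq = [1290 × 0.62 / (4 × 5.67×10⁻⁸)]^(1/4) = (3.53×10⁹)^(1/4) = 244 K.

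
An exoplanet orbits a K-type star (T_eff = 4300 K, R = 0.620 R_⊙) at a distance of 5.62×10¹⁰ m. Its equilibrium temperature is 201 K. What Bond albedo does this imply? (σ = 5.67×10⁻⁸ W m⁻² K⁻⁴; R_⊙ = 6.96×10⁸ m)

R_⋆ = 0.620 × 6.96×10⁸ = 4.32×10⁸ m.
L = 4πR_⋆²σT_⋆⁴ = 4π(4.32×10⁸)² × 5.67×10⁻⁸ × (4300)⁴ = 4.54×10²⁵ W.
S = L/(4πd²) = 1140 W m⁻².
From T_eq⁴ = S(1−A)/(4σ): 1−A = 4σT_eq⁴/S.
1−A = 4 × 5.67×10⁻⁸ × (201)⁴ / 1140 = 0.324.

A ≈ 0.68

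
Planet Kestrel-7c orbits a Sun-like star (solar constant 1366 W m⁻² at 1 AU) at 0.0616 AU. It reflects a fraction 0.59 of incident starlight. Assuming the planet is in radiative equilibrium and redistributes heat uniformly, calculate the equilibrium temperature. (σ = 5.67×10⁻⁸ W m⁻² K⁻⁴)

T_eq ≈ 898 K

Flux at 0.0616 AU: S = 1366/0.0616² = 3.60×10⁵ W m⁻².
Energy balance: absorbed = emitted ⇒ πR²·S(1−A) = 4πR²·σT_eq⁴, so T_eq⁴ = S(1−A)/(4σ).
T_eq = [3.60×10⁵ × 0.41 / (4 × 5.67×10⁻⁸)]^(1/4) = (6.51×10¹¹)^(1/4) = 898 K.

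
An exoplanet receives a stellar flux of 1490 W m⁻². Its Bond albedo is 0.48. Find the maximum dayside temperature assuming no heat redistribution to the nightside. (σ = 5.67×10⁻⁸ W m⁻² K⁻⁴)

With no redistribution each surface element balances locally: S(1−A) = σT⁴.
T = [1490 × 0.52 / 5.67×10⁻⁸]^(1/4) = (1.37×10¹⁰)^(1/4) = 342 K.

T_ss ≈ 342 K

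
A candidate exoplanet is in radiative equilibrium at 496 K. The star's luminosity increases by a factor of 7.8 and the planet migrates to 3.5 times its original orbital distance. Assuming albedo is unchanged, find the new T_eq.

T_eq ≈ 443 K

T_eq ∝ L^(1/4) · d^(−1/2).
T′ = 496 × 7.8^(1/4) / 3.5^(1/2) = 443 K.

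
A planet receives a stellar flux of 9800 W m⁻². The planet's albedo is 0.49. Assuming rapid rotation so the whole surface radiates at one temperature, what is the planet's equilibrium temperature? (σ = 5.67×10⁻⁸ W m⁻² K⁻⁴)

T_eq ≈ 385 K

Energy balance: absorbed = emitted ⇒ πR²·S(1−A) = 4πR²·σT_eq⁴, so T_eq⁴ = S(1−A)/(4σ).
T_eq = [9800 × 0.51 / (4 × 5.67×10⁻⁸)]^(1/4) = (2.20×10¹⁰)^(1/4) = 385 K.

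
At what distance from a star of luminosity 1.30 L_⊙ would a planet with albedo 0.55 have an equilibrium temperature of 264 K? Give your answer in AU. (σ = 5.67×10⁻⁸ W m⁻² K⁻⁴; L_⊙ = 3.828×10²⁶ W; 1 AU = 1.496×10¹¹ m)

d ≈ 0.850 AU

L = 1.30 × 3.828×10²⁶ = 4.98×10²⁶ W.
From T_eq⁴ = L(1−A)/(16πσd²): d = √[L(1−A)/(16πσT_eq⁴)].
d = √[4.98×10²⁶ × 0.45 / (16π × 5.67×10⁻⁸ × (264)⁴)] = 1.27×10¹¹ m = 0.850 AU.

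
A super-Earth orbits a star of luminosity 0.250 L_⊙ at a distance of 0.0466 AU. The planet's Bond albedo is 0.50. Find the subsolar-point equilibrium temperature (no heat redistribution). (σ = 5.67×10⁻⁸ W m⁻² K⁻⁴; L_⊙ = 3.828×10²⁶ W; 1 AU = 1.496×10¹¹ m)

T_ss ≈ 1080 K

d = 0.0466 AU = 6.97×10⁹ m.
L = 0.250 × 3.828×10²⁶ = 9.57×10²⁵ W.
Flux: S = L/(4πd²) = 9.57×10²⁵/(4π×(6.97×10⁹)²) = 1.57×10⁵ W m⁻².
At the subsolar point the surface absorbs S(1−A) and emits σT⁴ per unit area — no factor of 4, since only the local patch is in balance.
T = [1.57×10⁵ × 0.50 / 5.67×10⁻⁸]^(1/4) = (1.38×10¹²)^(1/4) = 1080 K.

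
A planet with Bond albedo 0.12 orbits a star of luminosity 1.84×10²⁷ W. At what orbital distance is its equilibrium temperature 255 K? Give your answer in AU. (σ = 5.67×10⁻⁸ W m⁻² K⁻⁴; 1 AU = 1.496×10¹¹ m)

d ≈ 2.45 AU

From T_eq⁴ = L(1−A)/(16πσd²): d = √[L(1−A)/(16πσT_eq⁴)].
d = √[1.84×10²⁷ × 0.88 / (16π × 5.67×10⁻⁸ × (255)⁴)] = 3.67×10¹¹ m = 2.45 AU.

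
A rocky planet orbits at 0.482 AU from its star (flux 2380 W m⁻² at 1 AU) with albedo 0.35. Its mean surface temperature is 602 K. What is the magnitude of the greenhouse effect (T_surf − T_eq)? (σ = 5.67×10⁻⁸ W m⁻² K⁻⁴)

ΔT ≈ 188.1 K

S = 2380/0.482² = 1.024×10⁴ W m⁻².
T_eq = [S(1−A)/(4σ)]^(1/4) = [1.024×10⁴×0.65/(4×5.67×10⁻⁸)]^(1/4) = 413.9 K.
ΔT = T_surf − T_eq = 602 − 413.9.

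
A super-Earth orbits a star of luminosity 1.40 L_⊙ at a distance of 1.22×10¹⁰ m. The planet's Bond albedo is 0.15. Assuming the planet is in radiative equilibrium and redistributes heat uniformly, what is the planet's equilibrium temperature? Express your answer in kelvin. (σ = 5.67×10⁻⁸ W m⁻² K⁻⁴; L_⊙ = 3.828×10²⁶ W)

T_eq ≈ 1020 K

L = 1.40 × 3.828×10²⁶ = 5.36×10²⁶ W.
Flux: S = L/(4πd²) = 5.36×10²⁶/(4π×(1.22×10¹⁰)²) = 2.87×10⁵ W m⁻².
Energy balance: absorbed = emitted ⇒ πR²·S(1−A) = 4πR²·σT_eq⁴, so T_eq⁴ = S(1−A)/(4σ).
T_eq = [2.87×10⁵ × 0.85 / (4 × 5.67×10⁻⁸)]^(1/4) = (1.07×10¹²)^(1/4) = 1020 K.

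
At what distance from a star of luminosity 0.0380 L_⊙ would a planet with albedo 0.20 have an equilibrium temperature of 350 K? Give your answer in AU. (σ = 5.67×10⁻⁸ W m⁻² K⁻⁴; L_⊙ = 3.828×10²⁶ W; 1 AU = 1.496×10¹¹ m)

d ≈ 0.110 AU

L = 0.0380 × 3.828×10²⁶ = 1.45×10²⁵ W.
From T_eq⁴ = L(1−A)/(16πσd²): d = √[L(1−A)/(16πσT_eq⁴)].
d = √[1.45×10²⁵ × 0.80 / (16π × 5.67×10⁻⁸ × (350)⁴)] = 1.65×10¹⁰ m = 0.110 AU.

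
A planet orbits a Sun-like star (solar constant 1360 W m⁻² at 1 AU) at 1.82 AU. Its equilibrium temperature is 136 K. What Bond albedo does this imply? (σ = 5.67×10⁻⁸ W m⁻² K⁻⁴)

Flux at 1.82 AU: S = 1360/1.82² = 411 W m⁻².
From T_eq⁴ = S(1−A)/(4σ): 1−A = 4σT_eq⁴/S.
1−A = 4 × 5.67×10⁻⁸ × (136)⁴ / 411 = 0.189.

A ≈ 0.81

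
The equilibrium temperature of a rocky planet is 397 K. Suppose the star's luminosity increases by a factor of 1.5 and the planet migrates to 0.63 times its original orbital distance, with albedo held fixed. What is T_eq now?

T_eq ≈ 554 K

T_eq ∝ L^(1/4) · d^(−1/2).
T′ = 397 × 1.5^(1/4) / 0.63^(1/2) = 554 K.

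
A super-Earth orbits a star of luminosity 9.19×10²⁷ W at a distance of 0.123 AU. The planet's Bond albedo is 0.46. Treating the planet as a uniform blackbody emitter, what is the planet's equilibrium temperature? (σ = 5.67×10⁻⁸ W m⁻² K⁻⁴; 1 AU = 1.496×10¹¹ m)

d = 0.123 AU = 1.84×10¹⁰ m.
Flux: S = L/(4πd²) = 9.19×10²⁷/(4π×(1.84×10¹⁰)²) = 2.16×10⁶ W m⁻².
Energy balance: absorbed = emitted ⇒ πR²·S(1−A) = 4πR²·σT_eq⁴, so T_eq⁴ = S(1−A)/(4σ).
T_eq = [2.16×10⁶ × 0.54 / (4 × 5.67×10⁻⁸)]^(1/4) = (5.14×10¹²)^(1/4) = 1510 K.

T_eq ≈ 1510 K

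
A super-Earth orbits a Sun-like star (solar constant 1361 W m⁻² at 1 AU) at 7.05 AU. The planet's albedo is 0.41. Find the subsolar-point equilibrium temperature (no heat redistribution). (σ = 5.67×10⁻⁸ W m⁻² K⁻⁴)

T_ss ≈ 130 K

Flux at 7.05 AU: S = 1361/7.05² = 27.4 W m⁻².
At the subsolar point the surface absorbs S(1−A) and emits σT⁴ per unit area — no factor of 4, since only the local patch is in balance.
T = [27.4 × 0.59 / 5.67×10⁻⁸]^(1/4) = (2.85×10⁸)^(1/4) = 130 K.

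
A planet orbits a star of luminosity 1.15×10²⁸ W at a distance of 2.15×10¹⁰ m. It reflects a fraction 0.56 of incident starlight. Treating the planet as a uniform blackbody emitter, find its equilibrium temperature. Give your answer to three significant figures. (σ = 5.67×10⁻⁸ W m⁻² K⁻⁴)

T_eq ≈ 1400 K

Flux: S = L/(4πd²) = 1.15×10²⁸/(4π×(2.15×10¹⁰)²) = 1.98×10⁶ W m⁻².
Energy balance: absorbed = emitted ⇒ πR²·S(1−A) = 4πR²·σT_eq⁴, so T_eq⁴ = S(1−A)/(4σ).
T_eq = [1.98×10⁶ × 0.44 / (4 × 5.67×10⁻⁸)]^(1/4) = (3.84×10¹²)^(1/4) = 1400 K.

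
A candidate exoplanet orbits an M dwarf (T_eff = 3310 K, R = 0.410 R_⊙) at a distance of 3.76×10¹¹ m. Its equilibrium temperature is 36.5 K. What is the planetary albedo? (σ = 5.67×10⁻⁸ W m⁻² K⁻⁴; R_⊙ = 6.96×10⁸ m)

A ≈ 0.90

R_⋆ = 0.410 × 6.96×10⁸ = 2.85×10⁸ m.
L = 4πR_⋆²σT_⋆⁴ = 4π(2.85×10⁸)² × 5.67×10⁻⁸ × (3310)⁴ = 6.96×10²⁴ W.
S = L/(4πd²) = 3.92 W m⁻².
From T_eq⁴ = S(1−A)/(4σ): 1−A = 4σT_eq⁴/S.
1−A = 4 × 5.67×10⁻⁸ × (36.5)⁴ / 3.92 = 0.103.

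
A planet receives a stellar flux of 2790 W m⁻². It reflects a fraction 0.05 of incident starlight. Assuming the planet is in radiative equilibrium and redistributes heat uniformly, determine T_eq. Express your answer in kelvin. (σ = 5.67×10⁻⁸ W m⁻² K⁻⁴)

Energy balance: absorbed = emitted ⇒ πR²·S(1−A) = 4πR²·σT_eq⁴, so T_eq⁴ = S(1−A)/(4σ).
T_eq = [2790 × 0.95 / (4 × 5.67×10⁻⁸)]^(1/4) = (1.17×10¹⁰)^(1/4) = 329 K.

T_eq ≈ 329 K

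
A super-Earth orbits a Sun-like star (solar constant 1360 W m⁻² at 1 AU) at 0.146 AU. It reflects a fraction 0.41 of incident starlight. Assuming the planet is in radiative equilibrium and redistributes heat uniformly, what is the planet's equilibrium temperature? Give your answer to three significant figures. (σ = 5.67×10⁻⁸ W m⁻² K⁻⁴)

T_eq ≈ 638 K

Flux at 0.146 AU: S = 1360/0.146² = 6.38×10⁴ W m⁻².
Energy balance: absorbed = emitted ⇒ πR²·S(1−A) = 4πR²·σT_eq⁴, so T_eq⁴ = S(1−A)/(4σ).
T_eq = [6.38×10⁴ × 0.59 / (4 × 5.67×10⁻⁸)]^(1/4) = (1.66×10¹¹)^(1/4) = 638 K.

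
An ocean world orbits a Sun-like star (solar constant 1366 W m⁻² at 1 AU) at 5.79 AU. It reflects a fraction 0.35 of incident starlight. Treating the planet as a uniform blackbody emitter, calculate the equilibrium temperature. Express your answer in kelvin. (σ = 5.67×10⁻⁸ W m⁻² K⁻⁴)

Flux at 5.79 AU: S = 1366/5.79² = 40.7 W m⁻².
Energy balance: absorbed = emitted ⇒ πR²·S(1−A) = 4πR²·σT_eq⁴, so T_eq⁴ = S(1−A)/(4σ).
T_eq = [40.7 × 0.65 / (4 × 5.67×10⁻⁸)]^(1/4) = (1.17×10⁸)^(1/4) = 104 K.

T_eq ≈ 104 K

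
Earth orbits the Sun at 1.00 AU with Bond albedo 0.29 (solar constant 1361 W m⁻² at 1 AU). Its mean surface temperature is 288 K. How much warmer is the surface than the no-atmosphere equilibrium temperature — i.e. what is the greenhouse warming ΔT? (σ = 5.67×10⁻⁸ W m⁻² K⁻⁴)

ΔT ≈ 32.5 K

S = 1361/1.00² = 1361 W m⁻².
T_eq = [S(1−A)/(4σ)]^(1/4) = [1361×0.71/(4×5.67×10⁻⁸)]^(1/4) = 255.5 K.
ΔT = T_surf − T_eq = 288 − 255.5.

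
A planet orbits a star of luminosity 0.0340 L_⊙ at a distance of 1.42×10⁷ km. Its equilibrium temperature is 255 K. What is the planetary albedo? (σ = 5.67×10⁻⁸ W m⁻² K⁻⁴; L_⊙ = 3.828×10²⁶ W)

d = 1.42×10⁷ km = 1.42×10¹⁰ m.
L = 0.0340 × 3.828×10²⁶ = 1.30×10²⁵ W.
Flux: S = L/(4πd²) = 1.30×10²⁵/(4π×(1.42×10¹⁰)²) = 5140 W m⁻².
From T_eq⁴ = S(1−A)/(4σ): 1−A = 4σT_eq⁴/S.
1−A = 4 × 5.67×10⁻⁸ × (255)⁴ / 5140 = 0.187.

A ≈ 0.81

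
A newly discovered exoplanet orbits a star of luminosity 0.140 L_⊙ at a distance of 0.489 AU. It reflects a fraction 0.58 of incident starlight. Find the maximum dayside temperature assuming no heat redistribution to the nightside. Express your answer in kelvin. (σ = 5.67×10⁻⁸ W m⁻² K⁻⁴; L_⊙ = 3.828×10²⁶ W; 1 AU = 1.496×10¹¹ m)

d = 0.489 AU = 7.32×10¹⁰ m.
L = 0.140 × 3.828×10²⁶ = 5.36×10²⁵ W.
Flux: S = L/(4πd²) = 5.36×10²⁵/(4π×(7.32×10¹⁰)²) = 797 W m⁻².
With no redistribution each surface element balances locally: S(1−A) = σT⁴.
T = [797 × 0.42 / 5.67×10⁻⁸]^(1/4) = (5.90×10⁹)^(1/4) = 277 K.

T_ss ≈ 277 K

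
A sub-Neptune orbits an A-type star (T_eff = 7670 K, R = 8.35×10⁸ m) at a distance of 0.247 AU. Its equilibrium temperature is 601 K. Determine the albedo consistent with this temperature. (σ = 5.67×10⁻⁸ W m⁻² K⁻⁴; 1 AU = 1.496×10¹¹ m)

d = 0.247 AU = 3.70×10¹⁰ m.
L = 4πR_⋆²σT_⋆⁴ = 4π(8.35×10⁸)² × 5.67×10⁻⁸ × (7670)⁴ = 1.72×10²⁷ W.
S = L/(4πd²) = 1.00×10⁵ W m⁻².
From T_eq⁴ = S(1−A)/(4σ): 1−A = 4σT_eq⁴/S.
1−A = 4 × 5.67×10⁻⁸ × (601)⁴ / 1.00×10⁵ = 0.295.

A ≈ 0.70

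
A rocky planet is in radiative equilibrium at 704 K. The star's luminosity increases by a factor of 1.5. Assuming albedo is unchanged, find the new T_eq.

T_eq ∝ L^(1/4) · d^(−1/2).
T′ = 704 × 1.5^(1/4) = 779 K.

T_eq ≈ 779 K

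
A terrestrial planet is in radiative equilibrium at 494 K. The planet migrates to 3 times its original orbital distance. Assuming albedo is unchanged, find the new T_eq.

T_eq ≈ 285 K

T_eq ∝ L^(1/4) · d^(−1/2).
T′ = 494 / 3^(1/2) = 285 K.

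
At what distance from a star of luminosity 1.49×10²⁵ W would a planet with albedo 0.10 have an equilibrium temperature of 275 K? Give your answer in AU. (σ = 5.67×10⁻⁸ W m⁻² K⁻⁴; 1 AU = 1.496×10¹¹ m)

d ≈ 0.192 AU

From T_eq⁴ = L(1−A)/(16πσd²): d = √[L(1−A)/(16πσT_eq⁴)].
d = √[1.49×10²⁵ × 0.90 / (16π × 5.67×10⁻⁸ × (275)⁴)] = 2.87×10¹⁰ m = 0.192 AU.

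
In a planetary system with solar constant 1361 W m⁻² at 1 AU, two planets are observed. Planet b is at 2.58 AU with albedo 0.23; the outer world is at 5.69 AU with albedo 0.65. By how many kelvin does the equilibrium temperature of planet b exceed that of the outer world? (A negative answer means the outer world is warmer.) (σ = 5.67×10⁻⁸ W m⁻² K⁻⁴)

ΔT ≈ 72.6 K

T_eq = [S₀(1−A)/(4σd²)]^(1/4), so T ∝ (1−A)^(1/4) / √d.
T₁ = [1361×0.77/(4×5.67×10⁻⁸×2.58²)]^(1/4) = 162.32 K.
T₂ = [1361×0.35/(4×5.67×10⁻⁸×5.69²)]^(1/4) = 89.75 K.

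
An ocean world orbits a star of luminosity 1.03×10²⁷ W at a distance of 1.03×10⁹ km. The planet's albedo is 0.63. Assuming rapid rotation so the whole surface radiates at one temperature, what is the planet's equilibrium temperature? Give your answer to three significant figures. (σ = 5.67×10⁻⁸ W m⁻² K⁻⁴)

d = 1.03×10⁹ km = 1.03×10¹² m.
Flux: S = L/(4πd²) = 1.03×10²⁷/(4π×(1.03×10¹²)²) = 77.3 W m⁻².
Energy balance: absorbed = emitted ⇒ πR²·S(1−A) = 4πR²·σT_eq⁴, so T_eq⁴ = S(1−A)/(4σ).
T_eq = [77.3 × 0.37 / (4 × 5.67×10⁻⁸)]^(1/4) = (1.26×10⁸)^(1/4) = 106 K.

T_eq ≈ 106 K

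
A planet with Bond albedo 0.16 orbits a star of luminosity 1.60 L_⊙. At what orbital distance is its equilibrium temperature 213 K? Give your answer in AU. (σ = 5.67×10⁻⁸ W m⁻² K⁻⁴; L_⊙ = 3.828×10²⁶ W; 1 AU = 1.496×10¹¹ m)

d ≈ 1.98 AU

L = 1.60 × 3.828×10²⁶ = 6.12×10²⁶ W.
From T_eq⁴ = L(1−A)/(16πσd²): d = √[L(1−A)/(16πσT_eq⁴)].
d = √[6.12×10²⁶ × 0.84 / (16π × 5.67×10⁻⁸ × (213)⁴)] = 2.96×10¹¹ m = 1.98 AU.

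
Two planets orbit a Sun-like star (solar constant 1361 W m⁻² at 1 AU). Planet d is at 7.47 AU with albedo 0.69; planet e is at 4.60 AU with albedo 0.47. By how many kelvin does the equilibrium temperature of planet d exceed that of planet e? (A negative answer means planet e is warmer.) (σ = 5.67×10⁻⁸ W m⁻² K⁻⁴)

ΔT ≈ -34.7 K

T_eq = [S₀(1−A)/(4σd²)]^(1/4), so T ∝ (1−A)^(1/4) / √d.
T₁ = [1361×0.31/(4×5.67×10⁻⁸×7.47²)]^(1/4) = 75.99 K.
T₂ = [1361×0.53/(4×5.67×10⁻⁸×4.60²)]^(1/4) = 110.72 K.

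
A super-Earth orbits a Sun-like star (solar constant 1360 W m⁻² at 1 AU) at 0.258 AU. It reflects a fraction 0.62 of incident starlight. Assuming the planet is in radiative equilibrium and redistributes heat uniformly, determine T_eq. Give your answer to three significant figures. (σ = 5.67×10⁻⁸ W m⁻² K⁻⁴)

T_eq ≈ 430 K

Flux at 0.258 AU: S = 1360/0.258² = 2.04×10⁴ W m⁻².
Energy balance: absorbed = emitted ⇒ πR²·S(1−A) = 4πR²·σT_eq⁴, so T_eq⁴ = S(1−A)/(4σ).
T_eq = [2.04×10⁴ × 0.38 / (4 × 5.67×10⁻⁸)]^(1/4) = (3.42×10¹⁰)^(1/4) = 430 K.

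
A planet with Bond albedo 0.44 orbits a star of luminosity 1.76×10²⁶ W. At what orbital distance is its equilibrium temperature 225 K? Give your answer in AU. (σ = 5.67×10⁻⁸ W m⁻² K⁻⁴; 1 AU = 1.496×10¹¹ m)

From T_eq⁴ = L(1−A)/(16πσd²): d = √[L(1−A)/(16πσT_eq⁴)].
d = √[1.76×10²⁶ × 0.56 / (16π × 5.67×10⁻⁸ × (225)⁴)] = 1.16×10¹¹ m = 0.776 AU.

d ≈ 0.776 AU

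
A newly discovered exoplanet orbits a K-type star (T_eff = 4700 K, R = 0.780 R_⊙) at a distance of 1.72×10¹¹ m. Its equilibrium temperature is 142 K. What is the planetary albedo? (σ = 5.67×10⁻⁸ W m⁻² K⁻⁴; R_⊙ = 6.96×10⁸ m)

R_⋆ = 0.780 × 6.96×10⁸ = 5.43×10⁸ m.
L = 4πR_⋆²σT_⋆⁴ = 4π(5.43×10⁸)² × 5.67×10⁻⁸ × (4700)⁴ = 1.02×10²⁶ W.
S = L/(4πd²) = 276 W m⁻².
From T_eq⁴ = S(1−A)/(4σ): 1−A = 4σT_eq⁴/S.
1−A = 4 × 5.67×10⁻⁸ × (142)⁴ / 276 = 0.335.

A ≈ 0.67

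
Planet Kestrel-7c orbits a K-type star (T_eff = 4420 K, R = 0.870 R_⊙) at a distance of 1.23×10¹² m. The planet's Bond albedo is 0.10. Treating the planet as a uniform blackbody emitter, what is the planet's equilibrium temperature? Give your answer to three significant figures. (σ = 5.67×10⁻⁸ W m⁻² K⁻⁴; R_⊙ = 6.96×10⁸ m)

T_eq ≈ 67.5 K

R_⋆ = 0.870 × 6.96×10⁸ = 6.06×10⁸ m.
L = 4πR_⋆²σT_⋆⁴ = 4π(6.06×10⁸)² × 5.67×10⁻⁸ × (4420)⁴ = 9.97×10²⁵ W.
S = L/(4πd²) = 5.24 W m⁻².
Energy balance: absorbed = emitted ⇒ πR²·S(1−A) = 4πR²·σT_eq⁴, so T_eq⁴ = S(1−A)/(4σ).
T_eq = [5.24 × 0.90 / (4 × 5.67×10⁻⁸)]^(1/4) = (2.08×10⁷)^(1/4) = 67.5 K.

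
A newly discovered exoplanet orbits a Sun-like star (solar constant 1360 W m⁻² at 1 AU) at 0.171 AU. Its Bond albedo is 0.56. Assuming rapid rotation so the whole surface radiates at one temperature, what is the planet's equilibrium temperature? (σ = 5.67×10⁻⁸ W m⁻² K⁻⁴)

T_eq ≈ 548 K

Flux at 0.171 AU: S = 1360/0.171² = 4.65×10⁴ W m⁻².
Energy balance: absorbed = emitted ⇒ πR²·S(1−A) = 4πR²·σT_eq⁴, so T_eq⁴ = S(1−A)/(4σ).
T_eq = [4.65×10⁴ × 0.44 / (4 × 5.67×10⁻⁸)]^(1/4) = (9.02×10¹⁰)^(1/4) = 548 K.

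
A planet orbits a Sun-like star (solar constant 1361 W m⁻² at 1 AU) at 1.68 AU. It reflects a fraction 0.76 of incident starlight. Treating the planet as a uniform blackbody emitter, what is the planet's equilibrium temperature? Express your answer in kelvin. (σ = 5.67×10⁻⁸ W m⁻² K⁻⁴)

T_eq ≈ 150 K

Flux at 1.68 AU: S = 1361/1.68² = 482 W m⁻².
Energy balance: absorbed = emitted ⇒ πR²·S(1−A) = 4πR²·σT_eq⁴, so T_eq⁴ = S(1−A)/(4σ).
T_eq = [482 × 0.24 / (4 × 5.67×10⁻⁸)]^(1/4) = (5.10×10⁸)^(1/4) = 150 K.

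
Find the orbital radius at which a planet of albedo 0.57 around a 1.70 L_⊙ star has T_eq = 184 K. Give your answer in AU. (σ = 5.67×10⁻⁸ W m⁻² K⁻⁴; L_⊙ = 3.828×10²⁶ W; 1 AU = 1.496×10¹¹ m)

L = 1.70 × 3.828×10²⁶ = 6.51×10²⁶ W.
From T_eq⁴ = L(1−A)/(16πσd²): d = √[L(1−A)/(16πσT_eq⁴)].
d = √[6.51×10²⁶ × 0.43 / (16π × 5.67×10⁻⁸ × (184)⁴)] = 2.93×10¹¹ m = 1.96 AU.

d ≈ 1.96 AU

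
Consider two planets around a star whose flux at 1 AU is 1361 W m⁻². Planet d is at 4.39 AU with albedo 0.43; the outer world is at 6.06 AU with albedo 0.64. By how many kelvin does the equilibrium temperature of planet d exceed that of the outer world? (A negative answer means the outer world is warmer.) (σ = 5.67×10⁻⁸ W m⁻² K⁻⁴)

ΔT ≈ 27.8 K

T_eq = [S₀(1−A)/(4σd²)]^(1/4), so T ∝ (1−A)^(1/4) / √d.
T₁ = [1361×0.57/(4×5.67×10⁻⁸×4.39²)]^(1/4) = 115.42 K.
T₂ = [1361×0.36/(4×5.67×10⁻⁸×6.06²)]^(1/4) = 87.58 K.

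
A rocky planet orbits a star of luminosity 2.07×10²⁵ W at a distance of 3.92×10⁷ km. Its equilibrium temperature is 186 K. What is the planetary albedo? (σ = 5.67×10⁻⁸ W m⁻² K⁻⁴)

A ≈ 0.75

d = 3.92×10⁷ km = 3.92×10¹⁰ m.
Flux: S = L/(4πd²) = 2.07×10²⁵/(4π×(3.92×10¹⁰)²) = 1070 W m⁻².
From T_eq⁴ = S(1−A)/(4σ): 1−A = 4σT_eq⁴/S.
1−A = 4 × 5.67×10⁻⁸ × (186)⁴ / 1070 = 0.253.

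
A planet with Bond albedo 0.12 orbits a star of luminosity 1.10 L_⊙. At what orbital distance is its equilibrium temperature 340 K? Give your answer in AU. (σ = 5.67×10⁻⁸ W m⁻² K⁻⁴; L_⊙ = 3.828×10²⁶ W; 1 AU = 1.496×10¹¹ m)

d ≈ 0.659 AU

L = 1.10 × 3.828×10²⁶ = 4.21×10²⁶ W.
From T_eq⁴ = L(1−A)/(16πσd²): d = √[L(1−A)/(16πσT_eq⁴)].
d = √[4.21×10²⁶ × 0.88 / (16π × 5.67×10⁻⁸ × (340)⁴)] = 9.86×10¹⁰ m = 0.659 AU.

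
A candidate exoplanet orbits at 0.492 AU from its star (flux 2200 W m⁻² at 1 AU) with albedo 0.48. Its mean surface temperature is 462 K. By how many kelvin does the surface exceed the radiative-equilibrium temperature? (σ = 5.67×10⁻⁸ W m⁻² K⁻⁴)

ΔT ≈ 82.1 K

S = 2200/0.492² = 9089 W m⁻².
T_eq = [S(1−A)/(4σ)]^(1/4) = [9089×0.52/(4×5.67×10⁻⁸)]^(1/4) = 379.9 K.
ΔT = T_surf − T_eq = 462 − 379.9.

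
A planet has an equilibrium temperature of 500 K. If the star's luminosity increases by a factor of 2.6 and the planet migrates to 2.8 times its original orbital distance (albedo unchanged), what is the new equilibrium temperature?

T_eq ∝ L^(1/4) · d^(−1/2).
T′ = 500 × 2.6^(1/4) / 2.8^(1/2) = 379 K.

T_eq ≈ 379 K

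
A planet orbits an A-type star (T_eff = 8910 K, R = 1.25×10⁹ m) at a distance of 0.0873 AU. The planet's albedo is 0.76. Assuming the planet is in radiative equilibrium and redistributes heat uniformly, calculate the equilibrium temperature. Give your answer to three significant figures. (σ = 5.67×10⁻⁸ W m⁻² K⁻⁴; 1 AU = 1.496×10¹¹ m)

T_eq ≈ 1360 K

d = 0.0873 AU = 1.31×10¹⁰ m.
L = 4πR_⋆²σT_⋆⁴ = 4π(1.25×10⁹)² × 5.67×10⁻⁸ × (8910)⁴ = 7.02×10²⁷ W.
S = L/(4πd²) = 3.27×10⁶ W m⁻².
Energy balance: absorbed = emitted ⇒ πR²·S(1−A) = 4πR²·σT_eq⁴, so T_eq⁴ = S(1−A)/(4σ).
T_eq = [3.27×10⁶ × 0.24 / (4 × 5.67×10⁻⁸)]^(1/4) = (3.46×10¹²)^(1/4) = 1360 K.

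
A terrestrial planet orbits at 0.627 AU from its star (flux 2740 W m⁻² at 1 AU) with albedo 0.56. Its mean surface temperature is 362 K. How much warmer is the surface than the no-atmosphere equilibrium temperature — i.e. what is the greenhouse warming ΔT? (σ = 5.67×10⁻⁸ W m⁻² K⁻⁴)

S = 2740/0.627² = 6970 W m⁻².
T_eq = [S(1−A)/(4σ)]^(1/4) = [6970×0.44/(4×5.67×10⁻⁸)]^(1/4) = 341.0 K.
ΔT = T_surf − T_eq = 362 − 341.0.

ΔT ≈ 21.0 K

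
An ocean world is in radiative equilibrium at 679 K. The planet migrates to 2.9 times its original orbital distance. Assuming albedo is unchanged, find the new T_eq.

T_eq ∝ L^(1/4) · d^(−1/2).
T′ = 679 / 2.9^(1/2) = 399 K.

T_eq ≈ 399 K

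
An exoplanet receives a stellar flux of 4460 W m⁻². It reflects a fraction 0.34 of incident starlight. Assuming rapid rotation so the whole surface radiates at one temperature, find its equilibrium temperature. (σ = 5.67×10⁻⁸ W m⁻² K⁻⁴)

T_eq ≈ 338 K

Energy balance: absorbed = emitted ⇒ πR²·S(1−A) = 4πR²·σT_eq⁴, so T_eq⁴ = S(1−A)/(4σ).
T_eq = [4460 × 0.66 / (4 × 5.67×10⁻⁸)]^(1/4) = (1.30×10¹⁰)^(1/4) = 338 K.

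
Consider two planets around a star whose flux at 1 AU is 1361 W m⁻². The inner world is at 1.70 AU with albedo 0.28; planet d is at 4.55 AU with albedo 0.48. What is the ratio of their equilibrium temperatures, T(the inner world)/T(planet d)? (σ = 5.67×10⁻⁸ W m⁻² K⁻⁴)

T_eq = [S₀(1−A)/(4σd²)]^(1/4), so T ∝ (1−A)^(1/4) / √d.
T₁ = [1361×0.72/(4×5.67×10⁻⁸×1.70²)]^(1/4) = 196.64 K.
T₂ = [1361×0.52/(4×5.67×10⁻⁸×4.55²)]^(1/4) = 110.80 K.

T₁/T₂ ≈ 1.775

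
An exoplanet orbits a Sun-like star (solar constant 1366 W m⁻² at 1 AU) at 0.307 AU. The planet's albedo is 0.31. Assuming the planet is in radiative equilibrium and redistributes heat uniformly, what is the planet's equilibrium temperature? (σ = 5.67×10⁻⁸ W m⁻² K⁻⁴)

Flux at 0.307 AU: S = 1366/0.307² = 1.45×10⁴ W m⁻².
Energy balance: absorbed = emitted ⇒ πR²·S(1−A) = 4πR²·σT_eq⁴, so T_eq⁴ = S(1−A)/(4σ).
T_eq = [1.45×10⁴ × 0.69 / (4 × 5.67×10⁻⁸)]^(1/4) = (4.41×10¹⁰)^(1/4) = 458 K.

T_eq ≈ 458 K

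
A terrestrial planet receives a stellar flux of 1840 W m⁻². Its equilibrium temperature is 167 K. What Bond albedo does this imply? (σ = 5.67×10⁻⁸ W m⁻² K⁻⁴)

From T_eq⁴ = S(1−A)/(4σ): 1−A = 4σT_eq⁴/S.
1−A = 4 × 5.67×10⁻⁸ × (167)⁴ / 1840 = 0.096.

A ≈ 0.90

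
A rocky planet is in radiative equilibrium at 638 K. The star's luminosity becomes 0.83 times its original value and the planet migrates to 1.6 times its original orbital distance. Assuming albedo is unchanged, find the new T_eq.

T_eq ≈ 481 K

T_eq ∝ L^(1/4) · d^(−1/2).
T′ = 638 × 0.83^(1/4) / 1.6^(1/2) = 481 K.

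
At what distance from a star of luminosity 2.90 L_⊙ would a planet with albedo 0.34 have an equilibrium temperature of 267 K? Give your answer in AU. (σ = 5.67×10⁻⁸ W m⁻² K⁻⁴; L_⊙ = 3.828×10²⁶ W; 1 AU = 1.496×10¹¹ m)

L = 2.90 × 3.828×10²⁶ = 1.11×10²⁷ W.
From T_eq⁴ = L(1−A)/(16πσd²): d = √[L(1−A)/(16πσT_eq⁴)].
d = √[1.11×10²⁷ × 0.66 / (16π × 5.67×10⁻⁸ × (267)⁴)] = 2.25×10¹¹ m = 1.50 AU.

d ≈ 1.50 AU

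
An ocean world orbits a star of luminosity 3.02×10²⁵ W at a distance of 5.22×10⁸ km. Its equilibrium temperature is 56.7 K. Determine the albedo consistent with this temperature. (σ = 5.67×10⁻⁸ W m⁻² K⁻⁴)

d = 5.22×10⁸ km = 5.22×10¹¹ m.
Flux: S = L/(4πd²) = 3.02×10²⁵/(4π×(5.22×10¹¹)²) = 8.82 W m⁻².
From T_eq⁴ = S(1−A)/(4σ): 1−A = 4σT_eq⁴/S.
1−A = 4 × 5.67×10⁻⁸ × (56.7)⁴ / 8.82 = 0.266.

A ≈ 0.73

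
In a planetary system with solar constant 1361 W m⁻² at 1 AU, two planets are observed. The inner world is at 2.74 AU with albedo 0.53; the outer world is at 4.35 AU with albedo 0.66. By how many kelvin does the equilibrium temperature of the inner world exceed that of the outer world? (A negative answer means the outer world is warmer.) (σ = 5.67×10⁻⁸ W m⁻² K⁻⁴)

T_eq = [S₀(1−A)/(4σd²)]^(1/4), so T ∝ (1−A)^(1/4) / √d.
T₁ = [1361×0.47/(4×5.67×10⁻⁸×2.74²)]^(1/4) = 139.22 K.
T₂ = [1361×0.34/(4×5.67×10⁻⁸×4.35²)]^(1/4) = 101.90 K.

ΔT ≈ 37.3 K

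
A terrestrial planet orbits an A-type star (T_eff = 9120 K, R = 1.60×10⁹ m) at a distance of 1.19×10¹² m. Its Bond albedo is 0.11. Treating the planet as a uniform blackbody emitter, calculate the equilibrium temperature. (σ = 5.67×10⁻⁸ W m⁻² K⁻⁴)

T_eq ≈ 230 K

L = 4πR_⋆²σT_⋆⁴ = 4π(1.60×10⁹)² × 5.67×10⁻⁸ × (9120)⁴ = 1.26×10²⁸ W.
S = L/(4πd²) = 709 W m⁻².
Energy balance: absorbed = emitted ⇒ πR²·S(1−A) = 4πR²·σT_eq⁴, so T_eq⁴ = S(1−A)/(4σ).
T_eq = [709 × 0.89 / (4 × 5.67×10⁻⁸)]^(1/4) = (2.78×10⁹)^(1/4) = 230 K.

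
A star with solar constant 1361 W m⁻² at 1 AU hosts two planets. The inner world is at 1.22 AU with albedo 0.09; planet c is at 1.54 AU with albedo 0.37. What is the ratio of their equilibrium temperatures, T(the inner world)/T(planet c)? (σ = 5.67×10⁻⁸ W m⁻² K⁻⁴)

T₁/T₂ ≈ 1.232

T_eq = [S₀(1−A)/(4σd²)]^(1/4), so T ∝ (1−A)^(1/4) / √d.
T₁ = [1361×0.91/(4×5.67×10⁻⁸×1.22²)]^(1/4) = 246.11 K.
T₂ = [1361×0.63/(4×5.67×10⁻⁸×1.54²)]^(1/4) = 199.82 K.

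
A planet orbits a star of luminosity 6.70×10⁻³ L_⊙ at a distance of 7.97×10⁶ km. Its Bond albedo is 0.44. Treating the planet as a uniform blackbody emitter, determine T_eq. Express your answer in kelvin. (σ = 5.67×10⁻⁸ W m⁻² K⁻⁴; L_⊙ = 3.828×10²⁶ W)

d = 7.97×10⁶ km = 7.97×10⁹ m.
L = 6.70×10⁻³ × 3.828×10²⁶ = 2.56×10²⁴ W.
Flux: S = L/(4πd²) = 2.56×10²⁴/(4π×(7.97×10⁹)²) = 3210 W m⁻².
Energy balance: absorbed = emitted ⇒ πR²·S(1−A) = 4πR²·σT_eq⁴, so T_eq⁴ = S(1−A)/(4σ).
T_eq = [3210 × 0.56 / (4 × 5.67×10⁻⁸)]^(1/4) = (7.93×10⁹)^(1/4) = 298 K.

T_eq ≈ 298 K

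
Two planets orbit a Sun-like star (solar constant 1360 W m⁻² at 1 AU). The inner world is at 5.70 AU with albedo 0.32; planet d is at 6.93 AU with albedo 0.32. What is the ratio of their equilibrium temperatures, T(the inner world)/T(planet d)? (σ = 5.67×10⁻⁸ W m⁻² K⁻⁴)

T₁/T₂ ≈ 1.103

T_eq = [S₀(1−A)/(4σd²)]^(1/4), so T ∝ (1−A)^(1/4) / √d.
T₁ = [1360×0.68/(4×5.67×10⁻⁸×5.70²)]^(1/4) = 105.84 K.
T₂ = [1360×0.68/(4×5.67×10⁻⁸×6.93²)]^(1/4) = 95.99 K.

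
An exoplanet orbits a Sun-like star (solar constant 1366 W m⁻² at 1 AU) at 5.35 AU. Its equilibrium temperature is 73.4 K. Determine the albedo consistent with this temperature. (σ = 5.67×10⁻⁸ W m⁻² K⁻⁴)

Flux at 5.35 AU: S = 1366/5.35² = 47.7 W m⁻².
From T_eq⁴ = S(1−A)/(4σ): 1−A = 4σT_eq⁴/S.
1−A = 4 × 5.67×10⁻⁸ × (73.4)⁴ / 47.7 = 0.138.

A ≈ 0.86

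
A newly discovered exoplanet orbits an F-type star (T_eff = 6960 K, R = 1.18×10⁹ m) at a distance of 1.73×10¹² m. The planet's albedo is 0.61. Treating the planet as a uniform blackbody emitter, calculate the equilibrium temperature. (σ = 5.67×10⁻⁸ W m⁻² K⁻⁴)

T_eq ≈ 102 K

L = 4πR_⋆²σT_⋆⁴ = 4π(1.18×10⁹)² × 5.67×10⁻⁸ × (6960)⁴ = 2.33×10²⁷ W.
S = L/(4πd²) = 61.9 W m⁻².
Energy balance: absorbed = emitted ⇒ πR²·S(1−A) = 4πR²·σT_eq⁴, so T_eq⁴ = S(1−A)/(4σ).
T_eq = [61.9 × 0.39 / (4 × 5.67×10⁻⁸)]^(1/4) = (1.06×10⁸)^(1/4) = 102 K.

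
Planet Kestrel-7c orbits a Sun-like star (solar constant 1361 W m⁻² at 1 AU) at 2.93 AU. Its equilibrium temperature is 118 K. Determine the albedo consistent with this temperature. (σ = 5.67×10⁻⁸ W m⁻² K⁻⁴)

A ≈ 0.72

Flux at 2.93 AU: S = 1361/2.93² = 159 W m⁻².
From T_eq⁴ = S(1−A)/(4σ): 1−A = 4σT_eq⁴/S.
1−A = 4 × 5.67×10⁻⁸ × (118)⁴ / 159 = 0.277.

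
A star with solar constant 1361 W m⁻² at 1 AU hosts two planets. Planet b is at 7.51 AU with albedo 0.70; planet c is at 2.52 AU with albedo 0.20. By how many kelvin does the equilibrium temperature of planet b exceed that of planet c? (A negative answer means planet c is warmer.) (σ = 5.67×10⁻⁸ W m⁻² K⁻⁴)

ΔT ≈ -90.7 K

T_eq = [S₀(1−A)/(4σd²)]^(1/4), so T ∝ (1−A)^(1/4) / √d.
T₁ = [1361×0.30/(4×5.67×10⁻⁸×7.51²)]^(1/4) = 75.16 K.
T₂ = [1361×0.80/(4×5.67×10⁻⁸×2.52²)]^(1/4) = 165.82 K.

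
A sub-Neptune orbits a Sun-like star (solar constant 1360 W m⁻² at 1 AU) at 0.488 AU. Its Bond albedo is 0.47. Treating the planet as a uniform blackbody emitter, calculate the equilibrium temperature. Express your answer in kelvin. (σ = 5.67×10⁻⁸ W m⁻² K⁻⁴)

Flux at 0.488 AU: S = 1360/0.488² = 5710 W m⁻².
Energy balance: absorbed = emitted ⇒ πR²·S(1−A) = 4πR²·σT_eq⁴, so T_eq⁴ = S(1−A)/(4σ).
T_eq = [5710 × 0.53 / (4 × 5.67×10⁻⁸)]^(1/4) = (1.33×10¹⁰)^(1/4) = 340 K.

T_eq ≈ 340 K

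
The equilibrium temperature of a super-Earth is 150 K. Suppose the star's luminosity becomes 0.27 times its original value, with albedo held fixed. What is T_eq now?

T_eq ≈ 108 K

T_eq ∝ L^(1/4) · d^(−1/2).
T′ = 150 × 0.27^(1/4) = 108 K.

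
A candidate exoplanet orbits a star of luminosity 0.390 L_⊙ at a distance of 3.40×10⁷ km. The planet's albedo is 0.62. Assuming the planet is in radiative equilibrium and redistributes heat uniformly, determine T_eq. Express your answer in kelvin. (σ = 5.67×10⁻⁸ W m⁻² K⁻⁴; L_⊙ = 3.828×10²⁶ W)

d = 3.40×10⁷ km = 3.40×10¹⁰ m.
L = 0.390 × 3.828×10²⁶ = 1.49×10²⁶ W.
Flux: S = L/(4πd²) = 1.49×10²⁶/(4π×(3.40×10¹⁰)²) = 1.03×10⁴ W m⁻².
Energy balance: absorbed = emitted ⇒ πR²·S(1−A) = 4πR²·σT_eq⁴, so T_eq⁴ = S(1−A)/(4σ).
T_eq = [1.03×10⁴ × 0.38 / (4 × 5.67×10⁻⁸)]^(1/4) = (1.72×10¹⁰)^(1/4) = 362 K.

T_eq ≈ 362 K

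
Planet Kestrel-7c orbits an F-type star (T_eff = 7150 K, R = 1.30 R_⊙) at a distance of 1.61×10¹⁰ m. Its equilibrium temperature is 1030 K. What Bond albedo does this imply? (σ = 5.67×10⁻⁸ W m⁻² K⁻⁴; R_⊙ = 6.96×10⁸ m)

A ≈ 0.45

R_⋆ = 1.30 × 6.96×10⁸ = 9.05×10⁸ m.
L = 4πR_⋆²σT_⋆⁴ = 4π(9.05×10⁸)² × 5.67×10⁻⁸ × (7150)⁴ = 1.52×10²⁷ W.
S = L/(4πd²) = 4.68×10⁵ W m⁻².
From T_eq⁴ = S(1−A)/(4σ): 1−A = 4σT_eq⁴/S.
1−A = 4 × 5.67×10⁻⁸ × (1030)⁴ / 4.68×10⁵ = 0.545.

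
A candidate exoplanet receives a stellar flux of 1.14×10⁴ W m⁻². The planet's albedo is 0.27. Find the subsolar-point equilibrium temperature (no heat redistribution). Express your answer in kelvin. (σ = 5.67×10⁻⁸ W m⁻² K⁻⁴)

At the subsolar point the surface absorbs S(1−A) and emits σT⁴ per unit area — no factor of 4, since only the local patch is in balance.
T = [1.14×10⁴ × 0.73 / 5.67×10⁻⁸]^(1/4) = (1.47×10¹¹)^(1/4) = 619 K.

T_ss ≈ 619 K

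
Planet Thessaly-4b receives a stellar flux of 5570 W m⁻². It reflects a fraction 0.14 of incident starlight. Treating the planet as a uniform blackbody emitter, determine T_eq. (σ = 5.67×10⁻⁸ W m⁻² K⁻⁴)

T_eq ≈ 381 K

Energy balance: absorbed = emitted ⇒ πR²·S(1−A) = 4πR²·σT_eq⁴, so T_eq⁴ = S(1−A)/(4σ).
T_eq = [5570 × 0.86 / (4 × 5.67×10⁻⁸)]^(1/4) = (2.11×10¹⁰)^(1/4) = 381 K.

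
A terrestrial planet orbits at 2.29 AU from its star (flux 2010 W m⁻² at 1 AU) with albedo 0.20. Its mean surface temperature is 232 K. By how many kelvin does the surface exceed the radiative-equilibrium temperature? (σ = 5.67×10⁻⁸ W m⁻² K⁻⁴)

ΔT ≈ 40.2 K

S = 2010/2.29² = 383.3 W m⁻².
T_eq = [S(1−A)/(4σ)]^(1/4) = [383.3×0.80/(4×5.67×10⁻⁸)]^(1/4) = 191.8 K.
ΔT = T_surf − T_eq = 232 − 191.8.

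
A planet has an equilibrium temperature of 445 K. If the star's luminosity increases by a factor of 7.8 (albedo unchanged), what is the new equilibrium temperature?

T_eq ∝ L^(1/4) · d^(−1/2).
T′ = 445 × 7.8^(1/4) = 744 K.

T_eq ≈ 744 K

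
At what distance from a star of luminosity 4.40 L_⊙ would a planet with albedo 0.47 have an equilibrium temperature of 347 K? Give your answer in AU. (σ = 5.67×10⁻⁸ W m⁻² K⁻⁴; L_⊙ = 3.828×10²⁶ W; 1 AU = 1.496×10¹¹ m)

L = 4.40 × 3.828×10²⁶ = 1.68×10²⁷ W.
From T_eq⁴ = L(1−A)/(16πσd²): d = √[L(1−A)/(16πσT_eq⁴)].
d = √[1.68×10²⁷ × 0.53 / (16π × 5.67×10⁻⁸ × (347)⁴)] = 1.47×10¹¹ m = 0.983 AU.

d ≈ 0.983 AU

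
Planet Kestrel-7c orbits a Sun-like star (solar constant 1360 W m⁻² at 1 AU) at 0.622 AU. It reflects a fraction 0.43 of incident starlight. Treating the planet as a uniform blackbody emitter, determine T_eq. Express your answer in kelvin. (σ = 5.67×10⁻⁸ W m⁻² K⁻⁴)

Flux at 0.622 AU: S = 1360/0.622² = 3520 W m⁻².
Energy balance: absorbed = emitted ⇒ πR²·S(1−A) = 4πR²·σT_eq⁴, so T_eq⁴ = S(1−A)/(4σ).
T_eq = [3520 × 0.57 / (4 × 5.67×10⁻⁸)]^(1/4) = (8.83×10⁹)^(1/4) = 307 K.

T_eq ≈ 307 K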